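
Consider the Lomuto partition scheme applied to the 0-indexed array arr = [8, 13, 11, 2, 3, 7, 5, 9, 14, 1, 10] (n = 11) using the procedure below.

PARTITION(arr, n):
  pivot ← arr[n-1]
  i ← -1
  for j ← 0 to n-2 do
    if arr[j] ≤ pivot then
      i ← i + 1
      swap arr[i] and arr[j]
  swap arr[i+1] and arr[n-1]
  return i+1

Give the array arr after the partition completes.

[8, 2, 3, 7, 5, 9, 1, 10, 14, 11, 13]

pivot = arr[10] = 10; i = -1
j=0: arr[0]=8 ≤ 10 → i=0, swap arr[0],arr[0] (no change) → [8, 13, 11, 2, 3, 7, 5, 9, 14, 1, 10]
j=1: arr[1]=13 > 10 → no swap
j=2: arr[2]=11 > 10 → no swap
j=3: arr[3]=2 ≤ 10 → i=1, swap arr[1],arr[3] → [8, 2, 11, 13, 3, 7, 5, 9, 14, 1, 10]
j=4: arr[4]=3 ≤ 10 → i=2, swap arr[2],arr[4] → [8, 2, 3, 13, 11, 7, 5, 9, 14, 1, 10]
j=5: arr[5]=7 ≤ 10 → i=3, swap arr[3],arr[5] → [8, 2, 3, 7, 11, 13, 5, 9, 14, 1, 10]
j=6: arr[6]=5 ≤ 10 → i=4, swap arr[4],arr[6] → [8, 2, 3, 7, 5, 13, 11, 9, 14, 1, 10]
j=7: arr[7]=9 ≤ 10 → i=5, swap arr[5],arr[7] → [8, 2, 3, 7, 5, 9, 11, 13, 14, 1, 10]
j=8: arr[8]=14 > 10 → no swap
j=9: arr[9]=1 ≤ 10 → i=6, swap arr[6],arr[9] → [8, 2, 3, 7, 5, 9, 1, 13, 14, 11, 10]
final swap arr[7],arr[10] → [8, 2, 3, 7, 5, 9, 1, 10, 14, 11, 13]; return 7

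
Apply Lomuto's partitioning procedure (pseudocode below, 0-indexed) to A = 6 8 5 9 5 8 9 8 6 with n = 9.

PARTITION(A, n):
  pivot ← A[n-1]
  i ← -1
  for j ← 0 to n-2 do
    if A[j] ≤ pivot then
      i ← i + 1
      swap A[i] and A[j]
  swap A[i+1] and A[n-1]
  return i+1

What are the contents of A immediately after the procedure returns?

pivot = A[8] = 6; i = -1
j=0: A[0]=6 ≤ 6 → i=0, swap A[0],A[0] (no change) → 6 8 5 9 5 8 9 8 6
j=1: A[1]=8 > 6 → no swap
j=2: A[2]=5 ≤ 6 → i=1, swap A[1],A[2] → 6 5 8 9 5 8 9 8 6
j=3: A[3]=9 > 6 → no swap
j=4: A[4]=5 ≤ 6 → i=2, swap A[2],A[4] → 6 5 5 9 8 8 9 8 6
j=5: A[5]=8 > 6 → no swap
j=6: A[6]=9 > 6 → no swap
j=7: A[7]=8 > 6 → no swap
final swap A[3],A[8] → 6 5 5 6 8 8 9 8 9; return 3

6 5 5 6 8 8 9 8 9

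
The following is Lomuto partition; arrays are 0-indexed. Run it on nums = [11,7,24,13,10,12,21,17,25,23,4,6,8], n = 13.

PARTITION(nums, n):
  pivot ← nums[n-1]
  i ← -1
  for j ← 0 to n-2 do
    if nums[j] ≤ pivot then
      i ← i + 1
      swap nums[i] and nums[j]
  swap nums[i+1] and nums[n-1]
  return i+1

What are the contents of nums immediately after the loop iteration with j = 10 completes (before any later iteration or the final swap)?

pivot=8, i=-1
j=0: 11>8, skip
j=1: 7≤8, i=0, swap(0,1) ⇒ [7,11,24,13,10,12,21,17,25,23,4,6,8]
j=2: 24>8, skip
j=3: 13>8, skip
j=4: 10>8, skip
j=5: 12>8, skip
j=6: 21>8, skip
j=7: 17>8, skip
j=8: 25>8, skip
j=9: 23>8, skip
j=10: 4≤8, i=1, swap(1,10) ⇒ [7,4,24,13,10,12,21,17,25,23,11,6,8]
(after j=10) nums = [7,4,24,13,10,12,21,17,25,23,11,6,8]

[7,4,24,13,10,12,21,17,25,23,11,6,8]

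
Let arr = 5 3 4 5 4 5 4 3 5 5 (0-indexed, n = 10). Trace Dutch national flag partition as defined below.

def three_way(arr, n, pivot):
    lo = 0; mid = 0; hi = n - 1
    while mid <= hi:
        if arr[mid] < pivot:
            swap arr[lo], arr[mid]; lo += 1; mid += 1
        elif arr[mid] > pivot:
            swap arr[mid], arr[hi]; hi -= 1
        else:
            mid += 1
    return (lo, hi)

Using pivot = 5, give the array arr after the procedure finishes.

3 4 4 4 3 5 5 5 5 5

pivot = 5; lo=0, mid=0, hi=9
arr[mid]=5=5: mid=1
arr[mid]=3<5: swap arr[0],arr[1]; lo=1,mid=2 → 3 5 4 5 4 5 4 3 5 5
arr[mid]=4<5: swap arr[1],arr[2]; lo=2,mid=3 → 3 4 5 5 4 5 4 3 5 5
arr[mid]=5=5: mid=4
arr[mid]=4<5: swap arr[2],arr[4]; lo=3,mid=5 → 3 4 4 5 5 5 4 3 5 5
arr[mid]=5=5: mid=6
arr[mid]=4<5: swap arr[3],arr[6]; lo=4,mid=7 → 3 4 4 4 5 5 5 3 5 5
arr[mid]=3<5: swap arr[4],arr[7]; lo=5,mid=8 → 3 4 4 4 3 5 5 5 5 5
arr[mid]=5=5: mid=9
arr[mid]=5=5: mid=10
end: lo=5, hi=9; arr = 3 4 4 4 3 5 5 5 5 5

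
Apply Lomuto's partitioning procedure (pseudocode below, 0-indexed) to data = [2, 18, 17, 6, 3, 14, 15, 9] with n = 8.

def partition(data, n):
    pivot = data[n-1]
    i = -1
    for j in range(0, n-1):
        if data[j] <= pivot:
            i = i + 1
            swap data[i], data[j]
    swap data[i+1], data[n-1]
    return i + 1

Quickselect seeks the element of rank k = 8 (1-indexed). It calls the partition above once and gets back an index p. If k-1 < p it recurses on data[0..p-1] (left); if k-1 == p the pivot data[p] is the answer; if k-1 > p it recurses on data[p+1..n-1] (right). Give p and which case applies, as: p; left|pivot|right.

3; right

pivot = data[7] = 9; i = -1
j=0: data[0]=2 ≤ 9 → i=0, swap data[0],data[0] (no change) → [2, 18, 17, 6, 3, 14, 15, 9]
j=1: data[1]=18 > 9 → no swap
j=2: data[2]=17 > 9 → no swap
j=3: data[3]=6 ≤ 9 → i=1, swap data[1],data[3] → [2, 6, 17, 18, 3, 14, 15, 9]
j=4: data[4]=3 ≤ 9 → i=2, swap data[2],data[4] → [2, 6, 3, 18, 17, 14, 15, 9]
j=5: data[5]=14 > 9 → no swap
j=6: data[6]=15 > 9 → no swap
final swap data[3],data[7] → [2, 6, 3, 9, 17, 14, 15, 18]; return 3
p = 3; k-1 = 7 > 3 ⇒ right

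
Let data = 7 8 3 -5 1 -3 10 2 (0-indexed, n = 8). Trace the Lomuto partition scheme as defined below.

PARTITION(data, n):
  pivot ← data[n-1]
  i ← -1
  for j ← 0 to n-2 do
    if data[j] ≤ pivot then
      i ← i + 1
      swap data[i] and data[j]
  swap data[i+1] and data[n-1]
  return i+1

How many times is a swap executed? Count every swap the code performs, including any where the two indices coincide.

pivot = data[7] = 2; i = -1
j=0: data[0]=7 > 2 → no swap
j=1: data[1]=8 > 2 → no swap
j=2: data[2]=3 > 2 → no swap
j=3: data[3]=-5 ≤ 2 → i=0, swap data[0],data[3] → -5 8 3 7 1 -3 10 2
j=4: data[4]=1 ≤ 2 → i=1, swap data[1],data[4] → -5 1 3 7 8 -3 10 2
j=5: data[5]=-3 ≤ 2 → i=2, swap data[2],data[5] → -5 1 -3 7 8 3 10 2
j=6: data[6]=10 > 2 → no swap
final swap data[3],data[7] → -5 1 -3 2 8 3 10 7; return 3

4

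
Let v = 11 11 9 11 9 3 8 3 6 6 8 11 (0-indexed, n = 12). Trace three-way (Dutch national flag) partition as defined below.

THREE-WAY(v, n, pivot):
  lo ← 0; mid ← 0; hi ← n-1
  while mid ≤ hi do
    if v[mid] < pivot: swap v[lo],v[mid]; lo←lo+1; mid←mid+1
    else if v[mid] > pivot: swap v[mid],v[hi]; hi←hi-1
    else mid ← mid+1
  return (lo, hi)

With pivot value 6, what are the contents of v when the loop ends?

pivot = 6; lo=0, mid=0, hi=11
v[mid]=11>6: swap v[0],v[11]; hi=10 → 11 11 9 11 9 3 8 3 6 6 8 11
v[mid]=11>6: swap v[0],v[10]; hi=9 → 8 11 9 11 9 3 8 3 6 6 11 11
v[mid]=8>6: swap v[0],v[9]; hi=8 → 6 11 9 11 9 3 8 3 6 8 11 11
v[mid]=6=6: mid=1
v[mid]=11>6: swap v[1],v[8]; hi=7 → 6 6 9 11 9 3 8 3 11 8 11 11
v[mid]=6=6: mid=2
v[mid]=9>6: swap v[2],v[7]; hi=6 → 6 6 3 11 9 3 8 9 11 8 11 11
v[mid]=3<6: swap v[0],v[2]; lo=1,mid=3 → 3 6 6 11 9 3 8 9 11 8 11 11
v[mid]=11>6: swap v[3],v[6]; hi=5 → 3 6 6 8 9 3 11 9 11 8 11 11
v[mid]=8>6: swap v[3],v[5]; hi=4 → 3 6 6 3 9 8 11 9 11 8 11 11
v[mid]=3<6: swap v[1],v[3]; lo=2,mid=4 → 3 3 6 6 9 8 11 9 11 8 11 11
v[mid]=9>6: swap v[4],v[4]; hi=3 → 3 3 6 6 9 8 11 9 11 8 11 11
end: lo=2, hi=3; v = 3 3 6 6 9 8 11 9 11 8 11 11

3 3 6 6 9 8 11 9 11 8 11 11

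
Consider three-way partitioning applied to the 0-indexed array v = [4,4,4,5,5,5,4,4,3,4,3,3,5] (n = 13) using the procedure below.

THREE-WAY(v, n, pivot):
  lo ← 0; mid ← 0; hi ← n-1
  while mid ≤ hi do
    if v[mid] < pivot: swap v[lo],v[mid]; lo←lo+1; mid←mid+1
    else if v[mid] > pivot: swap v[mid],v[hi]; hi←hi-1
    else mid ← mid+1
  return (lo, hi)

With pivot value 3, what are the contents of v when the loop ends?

pivot = 3; lo=0, mid=0, hi=12
v[mid]=4>3: swap v[0],v[12]; hi=11 → [5,4,4,5,5,5,4,4,3,4,3,3,4]
v[mid]=5>3: swap v[0],v[11]; hi=10 → [3,4,4,5,5,5,4,4,3,4,3,5,4]
v[mid]=3=3: mid=1
v[mid]=4>3: swap v[1],v[10]; hi=9 → [3,3,4,5,5,5,4,4,3,4,4,5,4]
v[mid]=3=3: mid=2
v[mid]=4>3: swap v[2],v[9]; hi=8 → [3,3,4,5,5,5,4,4,3,4,4,5,4]
v[mid]=4>3: swap v[2],v[8]; hi=7 → [3,3,3,5,5,5,4,4,4,4,4,5,4]
v[mid]=3=3: mid=3
v[mid]=5>3: swap v[3],v[7]; hi=6 → [3,3,3,4,5,5,4,5,4,4,4,5,4]
v[mid]=4>3: swap v[3],v[6]; hi=5 → [3,3,3,4,5,5,4,5,4,4,4,5,4]
v[mid]=4>3: swap v[3],v[5]; hi=4 → [3,3,3,5,5,4,4,5,4,4,4,5,4]
v[mid]=5>3: swap v[3],v[4]; hi=3 → [3,3,3,5,5,4,4,5,4,4,4,5,4]
v[mid]=5>3: swap v[3],v[3]; hi=2 → [3,3,3,5,5,4,4,5,4,4,4,5,4]
end: lo=0, hi=2; v = [3,3,3,5,5,4,4,5,4,4,4,5,4]

[3,3,3,5,5,4,4,5,4,4,4,5,4]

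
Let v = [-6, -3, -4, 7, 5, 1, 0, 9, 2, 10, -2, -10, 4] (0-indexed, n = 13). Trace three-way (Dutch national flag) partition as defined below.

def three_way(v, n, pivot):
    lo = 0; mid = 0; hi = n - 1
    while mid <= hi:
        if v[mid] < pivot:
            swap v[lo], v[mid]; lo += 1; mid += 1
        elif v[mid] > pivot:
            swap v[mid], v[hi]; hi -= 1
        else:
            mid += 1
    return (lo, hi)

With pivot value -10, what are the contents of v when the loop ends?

[-10, -4, 7, 5, 1, 0, 9, 2, 10, -2, -3, 4, -6]

lo=0 mid=0 hi=12
-6>-10: swap(0,12), hi=11 ⇒ [4, -3, -4, 7, 5, 1, 0, 9, 2, 10, -2, -10, -6]
4>-10: swap(0,11), hi=10 ⇒ [-10, -3, -4, 7, 5, 1, 0, 9, 2, 10, -2, 4, -6]
-10=-10: mid=1
-3>-10: swap(1,10), hi=9 ⇒ [-10, -2, -4, 7, 5, 1, 0, 9, 2, 10, -3, 4, -6]
-2>-10: swap(1,9), hi=8 ⇒ [-10, 10, -4, 7, 5, 1, 0, 9, 2, -2, -3, 4, -6]
10>-10: swap(1,8), hi=7 ⇒ [-10, 2, -4, 7, 5, 1, 0, 9, 10, -2, -3, 4, -6]
2>-10: swap(1,7), hi=6 ⇒ [-10, 9, -4, 7, 5, 1, 0, 2, 10, -2, -3, 4, -6]
9>-10: swap(1,6), hi=5 ⇒ [-10, 0, -4, 7, 5, 1, 9, 2, 10, -2, -3, 4, -6]
0>-10: swap(1,5), hi=4 ⇒ [-10, 1, -4, 7, 5, 0, 9, 2, 10, -2, -3, 4, -6]
1>-10: swap(1,4), hi=3 ⇒ [-10, 5, -4, 7, 1, 0, 9, 2, 10, -2, -3, 4, -6]
5>-10: swap(1,3), hi=2 ⇒ [-10, 7, -4, 5, 1, 0, 9, 2, 10, -2, -3, 4, -6]
7>-10: swap(1,2), hi=1 ⇒ [-10, -4, 7, 5, 1, 0, 9, 2, 10, -2, -3, 4, -6]
-4>-10: swap(1,1), hi=0 ⇒ [-10, -4, 7, 5, 1, 0, 9, 2, 10, -2, -3, 4, -6]
done. lo=0 hi=0; v=[-10, -4, 7, 5, 1, 0, 9, 2, 10, -2, -3, 4, -6]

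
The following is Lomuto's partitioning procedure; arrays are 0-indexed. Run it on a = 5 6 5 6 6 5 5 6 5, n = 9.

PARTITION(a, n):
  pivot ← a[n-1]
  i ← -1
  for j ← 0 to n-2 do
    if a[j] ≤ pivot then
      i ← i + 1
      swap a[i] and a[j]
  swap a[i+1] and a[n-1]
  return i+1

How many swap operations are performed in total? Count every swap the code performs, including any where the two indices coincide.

pivot=5, i=-1
j=0: 5≤5, i=0, swap(0,0) ⇒ 5 6 5 6 6 5 5 6 5
j=1: 6>5, skip
j=2: 5≤5, i=1, swap(1,2) ⇒ 5 5 6 6 6 5 5 6 5
j=3: 6>5, skip
j=4: 6>5, skip
j=5: 5≤5, i=2, swap(2,5) ⇒ 5 5 5 6 6 6 5 6 5
j=6: 5≤5, i=3, swap(3,6) ⇒ 5 5 5 5 6 6 6 6 5
j=7: 6>5, skip
swap(4,8) ⇒ 5 5 5 5 5 6 6 6 6; return 4

5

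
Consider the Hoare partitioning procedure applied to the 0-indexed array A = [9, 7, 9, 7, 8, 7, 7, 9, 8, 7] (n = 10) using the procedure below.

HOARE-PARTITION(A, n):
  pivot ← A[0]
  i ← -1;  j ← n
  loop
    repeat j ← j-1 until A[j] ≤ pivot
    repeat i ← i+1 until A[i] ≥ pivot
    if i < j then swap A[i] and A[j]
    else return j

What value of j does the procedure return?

7

pivot = A[0] = 9; i = -1, j = 10
j→9 (A[9]=7≤9), i→0 (A[0]=9≥9); i<j, swap → [7, 7, 9, 7, 8, 7, 7, 9, 8, 9]
j→8 (A[8]=8≤9), i→2 (A[2]=9≥9); i<j, swap → [7, 7, 8, 7, 8, 7, 7, 9, 9, 9]
j→7, i→7; i≥j, return j=7. A = [7, 7, 8, 7, 8, 7, 7, 9, 9, 9]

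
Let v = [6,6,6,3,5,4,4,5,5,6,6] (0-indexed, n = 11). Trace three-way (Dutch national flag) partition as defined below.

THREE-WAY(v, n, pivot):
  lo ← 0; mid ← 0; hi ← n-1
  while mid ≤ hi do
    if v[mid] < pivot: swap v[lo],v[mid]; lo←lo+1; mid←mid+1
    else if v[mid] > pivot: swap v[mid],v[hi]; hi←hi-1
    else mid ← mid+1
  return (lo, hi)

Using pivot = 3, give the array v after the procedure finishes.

lo=0 mid=0 hi=10
6>3: swap(0,10), hi=9 ⇒ [6,6,6,3,5,4,4,5,5,6,6]
6>3: swap(0,9), hi=8 ⇒ [6,6,6,3,5,4,4,5,5,6,6]
6>3: swap(0,8), hi=7 ⇒ [5,6,6,3,5,4,4,5,6,6,6]
5>3: swap(0,7), hi=6 ⇒ [5,6,6,3,5,4,4,5,6,6,6]
5>3: swap(0,6), hi=5 ⇒ [4,6,6,3,5,4,5,5,6,6,6]
4>3: swap(0,5), hi=4 ⇒ [4,6,6,3,5,4,5,5,6,6,6]
4>3: swap(0,4), hi=3 ⇒ [5,6,6,3,4,4,5,5,6,6,6]
5>3: swap(0,3), hi=2 ⇒ [3,6,6,5,4,4,5,5,6,6,6]
3=3: mid=1
6>3: swap(1,2), hi=1 ⇒ [3,6,6,5,4,4,5,5,6,6,6]
6>3: swap(1,1), hi=0 ⇒ [3,6,6,5,4,4,5,5,6,6,6]
done. lo=0 hi=0; v=[3,6,6,5,4,4,5,5,6,6,6]

[3,6,6,5,4,4,5,5,6,6,6]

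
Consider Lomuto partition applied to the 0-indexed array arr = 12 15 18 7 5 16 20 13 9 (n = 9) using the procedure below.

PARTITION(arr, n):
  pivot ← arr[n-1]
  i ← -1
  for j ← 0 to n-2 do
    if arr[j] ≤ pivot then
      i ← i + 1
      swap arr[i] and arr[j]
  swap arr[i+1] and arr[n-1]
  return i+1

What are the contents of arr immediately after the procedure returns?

7 5 9 12 15 16 20 13 18

pivot=9, i=-1
j=0: 12>9, skip
j=1: 15>9, skip
j=2: 18>9, skip
j=3: 7≤9, i=0, swap(0,3) ⇒ 7 15 18 12 5 16 20 13 9
j=4: 5≤9, i=1, swap(1,4) ⇒ 7 5 18 12 15 16 20 13 9
j=5: 16>9, skip
j=6: 20>9, skip
j=7: 13>9, skip
swap(2,8) ⇒ 7 5 9 12 15 16 20 13 18; return 2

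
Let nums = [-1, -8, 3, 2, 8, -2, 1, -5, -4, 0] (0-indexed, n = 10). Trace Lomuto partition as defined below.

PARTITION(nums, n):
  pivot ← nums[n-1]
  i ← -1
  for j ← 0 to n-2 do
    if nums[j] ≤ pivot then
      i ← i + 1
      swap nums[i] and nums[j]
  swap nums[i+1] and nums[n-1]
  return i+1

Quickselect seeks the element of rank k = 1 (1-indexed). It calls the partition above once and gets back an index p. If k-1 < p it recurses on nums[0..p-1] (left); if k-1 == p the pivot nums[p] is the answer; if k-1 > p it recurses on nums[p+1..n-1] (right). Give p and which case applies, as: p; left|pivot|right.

pivot=0, i=-1
j=0: -1≤0, i=0, swap(0,0) ⇒ [-1, -8, 3, 2, 8, -2, 1, -5, -4, 0]
j=1: -8≤0, i=1, swap(1,1) ⇒ [-1, -8, 3, 2, 8, -2, 1, -5, -4, 0]
j=2: 3>0, skip
j=3: 2>0, skip
j=4: 8>0, skip
j=5: -2≤0, i=2, swap(2,5) ⇒ [-1, -8, -2, 2, 8, 3, 1, -5, -4, 0]
j=6: 1>0, skip
j=7: -5≤0, i=3, swap(3,7) ⇒ [-1, -8, -2, -5, 8, 3, 1, 2, -4, 0]
j=8: -4≤0, i=4, swap(4,8) ⇒ [-1, -8, -2, -5, -4, 3, 1, 2, 8, 0]
swap(5,9) ⇒ [-1, -8, -2, -5, -4, 0, 1, 2, 8, 3]; return 5
p = 5; k-1 = 0 < 5 ⇒ left

5; left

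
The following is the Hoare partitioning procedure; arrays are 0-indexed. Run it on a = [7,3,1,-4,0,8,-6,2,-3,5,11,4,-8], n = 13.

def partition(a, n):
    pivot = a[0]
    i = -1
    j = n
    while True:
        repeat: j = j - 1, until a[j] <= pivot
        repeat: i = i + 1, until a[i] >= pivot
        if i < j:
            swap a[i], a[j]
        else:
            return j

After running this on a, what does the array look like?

[-8,3,1,-4,0,4,-6,2,-3,5,11,8,7]

pivot = a[0] = 7; i = -1, j = 13
j→12 (a[12]=-8≤7), i→0 (a[0]=7≥7); i<j, swap → [-8,3,1,-4,0,8,-6,2,-3,5,11,4,7]
j→11 (a[11]=4≤7), i→5 (a[5]=8≥7); i<j, swap → [-8,3,1,-4,0,4,-6,2,-3,5,11,8,7]
j→9, i→10; i≥j, return j=9. a = [-8,3,1,-4,0,4,-6,2,-3,5,11,8,7]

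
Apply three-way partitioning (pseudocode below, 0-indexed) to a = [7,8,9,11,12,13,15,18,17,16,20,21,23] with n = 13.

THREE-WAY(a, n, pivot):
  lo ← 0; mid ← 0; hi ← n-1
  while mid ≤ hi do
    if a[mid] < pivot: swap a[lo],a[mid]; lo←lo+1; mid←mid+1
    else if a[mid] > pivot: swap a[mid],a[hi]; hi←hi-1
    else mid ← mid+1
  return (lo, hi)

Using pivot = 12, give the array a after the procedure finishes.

pivot = 12; lo=0, mid=0, hi=12
a[mid]=7<12: swap a[0],a[0]; lo=1,mid=1 → [7,8,9,11,12,13,15,18,17,16,20,21,23]
a[mid]=8<12: swap a[1],a[1]; lo=2,mid=2 → [7,8,9,11,12,13,15,18,17,16,20,21,23]
a[mid]=9<12: swap a[2],a[2]; lo=3,mid=3 → [7,8,9,11,12,13,15,18,17,16,20,21,23]
a[mid]=11<12: swap a[3],a[3]; lo=4,mid=4 → [7,8,9,11,12,13,15,18,17,16,20,21,23]
a[mid]=12=12: mid=5
a[mid]=13>12: swap a[5],a[12]; hi=11 → [7,8,9,11,12,23,15,18,17,16,20,21,13]
a[mid]=23>12: swap a[5],a[11]; hi=10 → [7,8,9,11,12,21,15,18,17,16,20,23,13]
a[mid]=21>12: swap a[5],a[10]; hi=9 → [7,8,9,11,12,20,15,18,17,16,21,23,13]
a[mid]=20>12: swap a[5],a[9]; hi=8 → [7,8,9,11,12,16,15,18,17,20,21,23,13]
a[mid]=16>12: swap a[5],a[8]; hi=7 → [7,8,9,11,12,17,15,18,16,20,21,23,13]
a[mid]=17>12: swap a[5],a[7]; hi=6 → [7,8,9,11,12,18,15,17,16,20,21,23,13]
a[mid]=18>12: swap a[5],a[6]; hi=5 → [7,8,9,11,12,15,18,17,16,20,21,23,13]
a[mid]=15>12: swap a[5],a[5]; hi=4 → [7,8,9,11,12,15,18,17,16,20,21,23,13]
end: lo=4, hi=4; a = [7,8,9,11,12,15,18,17,16,20,21,23,13]

[7,8,9,11,12,15,18,17,16,20,21,23,13]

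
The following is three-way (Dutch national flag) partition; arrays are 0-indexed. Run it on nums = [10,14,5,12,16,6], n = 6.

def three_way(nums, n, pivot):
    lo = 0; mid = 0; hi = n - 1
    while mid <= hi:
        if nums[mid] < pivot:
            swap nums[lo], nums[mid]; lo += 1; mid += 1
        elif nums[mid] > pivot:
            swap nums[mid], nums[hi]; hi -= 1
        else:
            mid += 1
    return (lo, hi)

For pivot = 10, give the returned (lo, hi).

(2, 2)

lo=0 mid=0 hi=5
10=10: mid=1
14>10: swap(1,5), hi=4 ⇒ [10,6,5,12,16,14]
6<10: swap(0,1), lo=1 mid=2 ⇒ [6,10,5,12,16,14]
5<10: swap(1,2), lo=2 mid=3 ⇒ [6,5,10,12,16,14]
12>10: swap(3,4), hi=3 ⇒ [6,5,10,16,12,14]
16>10: swap(3,3), hi=2 ⇒ [6,5,10,16,12,14]
done. lo=2 hi=2; nums=[6,5,10,16,12,14]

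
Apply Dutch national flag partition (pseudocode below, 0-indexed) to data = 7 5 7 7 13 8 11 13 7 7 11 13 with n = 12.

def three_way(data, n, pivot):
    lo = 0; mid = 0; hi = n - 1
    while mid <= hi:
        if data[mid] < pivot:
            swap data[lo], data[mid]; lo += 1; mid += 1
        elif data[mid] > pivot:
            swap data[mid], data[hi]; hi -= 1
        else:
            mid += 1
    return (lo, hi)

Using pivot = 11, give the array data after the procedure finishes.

7 5 7 7 8 7 7 11 11 13 13 13

lo=0 mid=0 hi=11
7<11: swap(0,0), lo=1 mid=1 ⇒ 7 5 7 7 13 8 11 13 7 7 11 13
5<11: swap(1,1), lo=2 mid=2 ⇒ 7 5 7 7 13 8 11 13 7 7 11 13
7<11: swap(2,2), lo=3 mid=3 ⇒ 7 5 7 7 13 8 11 13 7 7 11 13
7<11: swap(3,3), lo=4 mid=4 ⇒ 7 5 7 7 13 8 11 13 7 7 11 13
13>11: swap(4,11), hi=10 ⇒ 7 5 7 7 13 8 11 13 7 7 11 13
13>11: swap(4,10), hi=9 ⇒ 7 5 7 7 11 8 11 13 7 7 13 13
11=11: mid=5
8<11: swap(4,5), lo=5 mid=6 ⇒ 7 5 7 7 8 11 11 13 7 7 13 13
11=11: mid=7
13>11: swap(7,9), hi=8 ⇒ 7 5 7 7 8 11 11 7 7 13 13 13
7<11: swap(5,7), lo=6 mid=8 ⇒ 7 5 7 7 8 7 11 11 7 13 13 13
7<11: swap(6,8), lo=7 mid=9 ⇒ 7 5 7 7 8 7 7 11 11 13 13 13
done. lo=7 hi=8; data=7 5 7 7 8 7 7 11 11 13 13 13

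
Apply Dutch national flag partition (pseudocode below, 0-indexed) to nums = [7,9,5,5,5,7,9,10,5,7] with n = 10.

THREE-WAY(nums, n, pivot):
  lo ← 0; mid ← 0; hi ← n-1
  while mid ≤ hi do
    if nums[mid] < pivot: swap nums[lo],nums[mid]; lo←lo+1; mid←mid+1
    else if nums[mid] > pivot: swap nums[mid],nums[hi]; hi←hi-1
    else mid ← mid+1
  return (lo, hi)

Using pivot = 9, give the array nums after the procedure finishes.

pivot = 9; lo=0, mid=0, hi=9
nums[mid]=7<9: swap nums[0],nums[0]; lo=1,mid=1 → [7,9,5,5,5,7,9,10,5,7]
nums[mid]=9=9: mid=2
nums[mid]=5<9: swap nums[1],nums[2]; lo=2,mid=3 → [7,5,9,5,5,7,9,10,5,7]
nums[mid]=5<9: swap nums[2],nums[3]; lo=3,mid=4 → [7,5,5,9,5,7,9,10,5,7]
nums[mid]=5<9: swap nums[3],nums[4]; lo=4,mid=5 → [7,5,5,5,9,7,9,10,5,7]
nums[mid]=7<9: swap nums[4],nums[5]; lo=5,mid=6 → [7,5,5,5,7,9,9,10,5,7]
nums[mid]=9=9: mid=7
nums[mid]=10>9: swap nums[7],nums[9]; hi=8 → [7,5,5,5,7,9,9,7,5,10]
nums[mid]=7<9: swap nums[5],nums[7]; lo=6,mid=8 → [7,5,5,5,7,7,9,9,5,10]
nums[mid]=5<9: swap nums[6],nums[8]; lo=7,mid=9 → [7,5,5,5,7,7,5,9,9,10]
end: lo=7, hi=8; nums = [7,5,5,5,7,7,5,9,9,10]

[7,5,5,5,7,7,5,9,9,10]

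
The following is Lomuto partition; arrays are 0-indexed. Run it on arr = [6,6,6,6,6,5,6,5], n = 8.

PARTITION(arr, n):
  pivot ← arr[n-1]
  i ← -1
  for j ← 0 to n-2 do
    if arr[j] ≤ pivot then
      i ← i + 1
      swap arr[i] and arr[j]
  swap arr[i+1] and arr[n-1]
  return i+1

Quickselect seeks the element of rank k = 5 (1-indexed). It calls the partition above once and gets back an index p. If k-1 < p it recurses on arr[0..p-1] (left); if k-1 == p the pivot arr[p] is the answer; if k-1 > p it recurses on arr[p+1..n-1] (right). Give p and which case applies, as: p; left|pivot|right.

pivot = arr[7] = 5; i = -1
j=0: arr[0]=6 > 5 → no swap
j=1: arr[1]=6 > 5 → no swap
j=2: arr[2]=6 > 5 → no swap
j=3: arr[3]=6 > 5 → no swap
j=4: arr[4]=6 > 5 → no swap
j=5: arr[5]=5 ≤ 5 → i=0, swap arr[0],arr[5] → [5,6,6,6,6,6,6,5]
j=6: arr[6]=6 > 5 → no swap
final swap arr[1],arr[7] → [5,5,6,6,6,6,6,6]; return 1
p = 1; k-1 = 4 > 1 ⇒ right

1; right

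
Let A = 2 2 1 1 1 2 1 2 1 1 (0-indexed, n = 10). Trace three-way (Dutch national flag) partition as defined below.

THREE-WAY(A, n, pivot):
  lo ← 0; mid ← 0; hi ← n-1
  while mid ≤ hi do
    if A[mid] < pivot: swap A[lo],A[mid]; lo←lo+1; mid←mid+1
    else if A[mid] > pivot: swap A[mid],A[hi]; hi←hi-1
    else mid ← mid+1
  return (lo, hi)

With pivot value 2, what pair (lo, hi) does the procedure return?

(6, 9)

pivot = 2; lo=0, mid=0, hi=9
A[mid]=2=2: mid=1
A[mid]=2=2: mid=2
A[mid]=1<2: swap A[0],A[2]; lo=1,mid=3 → 1 2 2 1 1 2 1 2 1 1
A[mid]=1<2: swap A[1],A[3]; lo=2,mid=4 → 1 1 2 2 1 2 1 2 1 1
A[mid]=1<2: swap A[2],A[4]; lo=3,mid=5 → 1 1 1 2 2 2 1 2 1 1
A[mid]=2=2: mid=6
A[mid]=1<2: swap A[3],A[6]; lo=4,mid=7 → 1 1 1 1 2 2 2 2 1 1
A[mid]=2=2: mid=8
A[mid]=1<2: swap A[4],A[8]; lo=5,mid=9 → 1 1 1 1 1 2 2 2 2 1
A[mid]=1<2: swap A[5],A[9]; lo=6,mid=10 → 1 1 1 1 1 1 2 2 2 2
end: lo=6, hi=9; A = 1 1 1 1 1 1 2 2 2 2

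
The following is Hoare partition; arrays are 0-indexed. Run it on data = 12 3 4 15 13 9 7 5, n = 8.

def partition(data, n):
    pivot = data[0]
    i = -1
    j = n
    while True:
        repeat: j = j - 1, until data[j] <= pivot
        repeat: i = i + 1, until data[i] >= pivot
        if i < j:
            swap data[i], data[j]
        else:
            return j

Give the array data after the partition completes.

pivot = data[0] = 12; i = -1, j = 8
j→7 (data[7]=5≤12), i→0 (data[0]=12≥12); i<j, swap → 5 3 4 15 13 9 7 12
j→6 (data[6]=7≤12), i→3 (data[3]=15≥12); i<j, swap → 5 3 4 7 13 9 15 12
j→5 (data[5]=9≤12), i→4 (data[4]=13≥12); i<j, swap → 5 3 4 7 9 13 15 12
j→4, i→5; i≥j, return j=4. data = 5 3 4 7 9 13 15 12

5 3 4 7 9 13 15 12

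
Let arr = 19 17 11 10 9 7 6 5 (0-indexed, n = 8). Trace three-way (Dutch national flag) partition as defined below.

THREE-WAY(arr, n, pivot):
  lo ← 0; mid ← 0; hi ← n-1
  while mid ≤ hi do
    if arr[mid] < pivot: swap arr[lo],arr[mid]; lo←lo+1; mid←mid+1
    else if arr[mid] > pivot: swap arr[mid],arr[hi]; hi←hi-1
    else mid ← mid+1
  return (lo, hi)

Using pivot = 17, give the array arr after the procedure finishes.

pivot = 17; lo=0, mid=0, hi=7
arr[mid]=19>17: swap arr[0],arr[7]; hi=6 → 5 17 11 10 9 7 6 19
arr[mid]=5<17: swap arr[0],arr[0]; lo=1,mid=1 → 5 17 11 10 9 7 6 19
arr[mid]=17=17: mid=2
arr[mid]=11<17: swap arr[1],arr[2]; lo=2,mid=3 → 5 11 17 10 9 7 6 19
arr[mid]=10<17: swap arr[2],arr[3]; lo=3,mid=4 → 5 11 10 17 9 7 6 19
arr[mid]=9<17: swap arr[3],arr[4]; lo=4,mid=5 → 5 11 10 9 17 7 6 19
arr[mid]=7<17: swap arr[4],arr[5]; lo=5,mid=6 → 5 11 10 9 7 17 6 19
arr[mid]=6<17: swap arr[5],arr[6]; lo=6,mid=7 → 5 11 10 9 7 6 17 19
end: lo=6, hi=6; arr = 5 11 10 9 7 6 17 19

5 11 10 9 7 6 17 19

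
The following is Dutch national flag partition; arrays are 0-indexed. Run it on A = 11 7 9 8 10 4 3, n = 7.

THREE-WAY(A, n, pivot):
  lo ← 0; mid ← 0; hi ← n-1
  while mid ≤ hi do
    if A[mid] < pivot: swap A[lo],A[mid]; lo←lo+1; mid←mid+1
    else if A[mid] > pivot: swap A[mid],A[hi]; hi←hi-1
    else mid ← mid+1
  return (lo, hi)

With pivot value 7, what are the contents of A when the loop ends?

pivot = 7; lo=0, mid=0, hi=6
A[mid]=11>7: swap A[0],A[6]; hi=5 → 3 7 9 8 10 4 11
A[mid]=3<7: swap A[0],A[0]; lo=1,mid=1 → 3 7 9 8 10 4 11
A[mid]=7=7: mid=2
A[mid]=9>7: swap A[2],A[5]; hi=4 → 3 7 4 8 10 9 11
A[mid]=4<7: swap A[1],A[2]; lo=2,mid=3 → 3 4 7 8 10 9 11
A[mid]=8>7: swap A[3],A[4]; hi=3 → 3 4 7 10 8 9 11
A[mid]=10>7: swap A[3],A[3]; hi=2 → 3 4 7 10 8 9 11
end: lo=2, hi=2; A = 3 4 7 10 8 9 11

3 4 7 10 8 9 11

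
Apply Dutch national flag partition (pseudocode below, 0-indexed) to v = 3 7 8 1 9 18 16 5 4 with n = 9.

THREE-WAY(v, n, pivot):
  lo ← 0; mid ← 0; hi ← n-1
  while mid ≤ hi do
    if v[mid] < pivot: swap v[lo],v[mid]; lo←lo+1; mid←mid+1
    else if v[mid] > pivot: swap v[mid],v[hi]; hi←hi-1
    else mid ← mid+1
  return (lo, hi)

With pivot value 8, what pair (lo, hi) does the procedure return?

(5, 5)

lo=0 mid=0 hi=8
3<8: swap(0,0), lo=1 mid=1 ⇒ 3 7 8 1 9 18 16 5 4
7<8: swap(1,1), lo=2 mid=2 ⇒ 3 7 8 1 9 18 16 5 4
8=8: mid=3
1<8: swap(2,3), lo=3 mid=4 ⇒ 3 7 1 8 9 18 16 5 4
9>8: swap(4,8), hi=7 ⇒ 3 7 1 8 4 18 16 5 9
4<8: swap(3,4), lo=4 mid=5 ⇒ 3 7 1 4 8 18 16 5 9
18>8: swap(5,7), hi=6 ⇒ 3 7 1 4 8 5 16 18 9
5<8: swap(4,5), lo=5 mid=6 ⇒ 3 7 1 4 5 8 16 18 9
16>8: swap(6,6), hi=5 ⇒ 3 7 1 4 5 8 16 18 9
done. lo=5 hi=5; v=3 7 1 4 5 8 16 18 9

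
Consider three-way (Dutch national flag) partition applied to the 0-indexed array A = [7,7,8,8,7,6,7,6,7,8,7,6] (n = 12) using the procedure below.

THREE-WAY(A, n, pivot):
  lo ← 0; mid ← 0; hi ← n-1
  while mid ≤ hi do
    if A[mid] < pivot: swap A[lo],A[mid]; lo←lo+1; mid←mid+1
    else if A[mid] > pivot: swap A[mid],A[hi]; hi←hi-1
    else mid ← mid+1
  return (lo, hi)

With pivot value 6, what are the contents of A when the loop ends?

pivot = 6; lo=0, mid=0, hi=11
A[mid]=7>6: swap A[0],A[11]; hi=10 → [6,7,8,8,7,6,7,6,7,8,7,7]
A[mid]=6=6: mid=1
A[mid]=7>6: swap A[1],A[10]; hi=9 → [6,7,8,8,7,6,7,6,7,8,7,7]
A[mid]=7>6: swap A[1],A[9]; hi=8 → [6,8,8,8,7,6,7,6,7,7,7,7]
A[mid]=8>6: swap A[1],A[8]; hi=7 → [6,7,8,8,7,6,7,6,8,7,7,7]
A[mid]=7>6: swap A[1],A[7]; hi=6 → [6,6,8,8,7,6,7,7,8,7,7,7]
A[mid]=6=6: mid=2
A[mid]=8>6: swap A[2],A[6]; hi=5 → [6,6,7,8,7,6,8,7,8,7,7,7]
A[mid]=7>6: swap A[2],A[5]; hi=4 → [6,6,6,8,7,7,8,7,8,7,7,7]
A[mid]=6=6: mid=3
A[mid]=8>6: swap A[3],A[4]; hi=3 → [6,6,6,7,8,7,8,7,8,7,7,7]
A[mid]=7>6: swap A[3],A[3]; hi=2 → [6,6,6,7,8,7,8,7,8,7,7,7]
end: lo=0, hi=2; A = [6,6,6,7,8,7,8,7,8,7,7,7]

[6,6,6,7,8,7,8,7,8,7,7,7]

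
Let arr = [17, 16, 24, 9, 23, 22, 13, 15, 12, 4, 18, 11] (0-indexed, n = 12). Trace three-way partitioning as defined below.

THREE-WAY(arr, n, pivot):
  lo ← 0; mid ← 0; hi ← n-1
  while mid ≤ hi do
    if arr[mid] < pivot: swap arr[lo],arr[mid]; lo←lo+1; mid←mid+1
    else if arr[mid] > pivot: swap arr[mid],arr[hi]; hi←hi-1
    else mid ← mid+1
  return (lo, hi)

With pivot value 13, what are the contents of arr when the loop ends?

[11, 4, 12, 9, 13, 22, 15, 23, 24, 18, 16, 17]

pivot = 13; lo=0, mid=0, hi=11
arr[mid]=17>13: swap arr[0],arr[11]; hi=10 → [11, 16, 24, 9, 23, 22, 13, 15, 12, 4, 18, 17]
arr[mid]=11<13: swap arr[0],arr[0]; lo=1,mid=1 → [11, 16, 24, 9, 23, 22, 13, 15, 12, 4, 18, 17]
arr[mid]=16>13: swap arr[1],arr[10]; hi=9 → [11, 18, 24, 9, 23, 22, 13, 15, 12, 4, 16, 17]
arr[mid]=18>13: swap arr[1],arr[9]; hi=8 → [11, 4, 24, 9, 23, 22, 13, 15, 12, 18, 16, 17]
arr[mid]=4<13: swap arr[1],arr[1]; lo=2,mid=2 → [11, 4, 24, 9, 23, 22, 13, 15, 12, 18, 16, 17]
arr[mid]=24>13: swap arr[2],arr[8]; hi=7 → [11, 4, 12, 9, 23, 22, 13, 15, 24, 18, 16, 17]
arr[mid]=12<13: swap arr[2],arr[2]; lo=3,mid=3 → [11, 4, 12, 9, 23, 22, 13, 15, 24, 18, 16, 17]
arr[mid]=9<13: swap arr[3],arr[3]; lo=4,mid=4 → [11, 4, 12, 9, 23, 22, 13, 15, 24, 18, 16, 17]
arr[mid]=23>13: swap arr[4],arr[7]; hi=6 → [11, 4, 12, 9, 15, 22, 13, 23, 24, 18, 16, 17]
arr[mid]=15>13: swap arr[4],arr[6]; hi=5 → [11, 4, 12, 9, 13, 22, 15, 23, 24, 18, 16, 17]
arr[mid]=13=13: mid=5
arr[mid]=22>13: swap arr[5],arr[5]; hi=4 → [11, 4, 12, 9, 13, 22, 15, 23, 24, 18, 16, 17]
end: lo=4, hi=4; arr = [11, 4, 12, 9, 13, 22, 15, 23, 24, 18, 16, 17]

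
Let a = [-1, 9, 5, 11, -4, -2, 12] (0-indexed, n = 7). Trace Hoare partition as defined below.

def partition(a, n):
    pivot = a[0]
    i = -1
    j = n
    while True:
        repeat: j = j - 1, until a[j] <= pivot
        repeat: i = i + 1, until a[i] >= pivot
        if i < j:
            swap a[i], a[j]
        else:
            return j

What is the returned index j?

pivot = a[0] = -1; i = -1, j = 7
j→5 (a[5]=-2≤-1), i→0 (a[0]=-1≥-1); i<j, swap → [-2, 9, 5, 11, -4, -1, 12]
j→4 (a[4]=-4≤-1), i→1 (a[1]=9≥-1); i<j, swap → [-2, -4, 5, 11, 9, -1, 12]
j→1, i→2; i≥j, return j=1. a = [-2, -4, 5, 11, 9, -1, 12]

1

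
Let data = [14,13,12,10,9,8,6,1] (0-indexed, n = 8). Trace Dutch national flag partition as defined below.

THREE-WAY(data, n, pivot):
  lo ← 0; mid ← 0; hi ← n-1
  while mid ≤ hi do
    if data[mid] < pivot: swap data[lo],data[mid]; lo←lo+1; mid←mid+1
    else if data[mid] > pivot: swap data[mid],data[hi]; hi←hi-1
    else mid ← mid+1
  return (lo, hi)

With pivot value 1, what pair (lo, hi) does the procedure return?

pivot = 1; lo=0, mid=0, hi=7
data[mid]=14>1: swap data[0],data[7]; hi=6 → [1,13,12,10,9,8,6,14]
data[mid]=1=1: mid=1
data[mid]=13>1: swap data[1],data[6]; hi=5 → [1,6,12,10,9,8,13,14]
data[mid]=6>1: swap data[1],data[5]; hi=4 → [1,8,12,10,9,6,13,14]
data[mid]=8>1: swap data[1],data[4]; hi=3 → [1,9,12,10,8,6,13,14]
data[mid]=9>1: swap data[1],data[3]; hi=2 → [1,10,12,9,8,6,13,14]
data[mid]=10>1: swap data[1],data[2]; hi=1 → [1,12,10,9,8,6,13,14]
data[mid]=12>1: swap data[1],data[1]; hi=0 → [1,12,10,9,8,6,13,14]
end: lo=0, hi=0; data = [1,12,10,9,8,6,13,14]

(0, 0)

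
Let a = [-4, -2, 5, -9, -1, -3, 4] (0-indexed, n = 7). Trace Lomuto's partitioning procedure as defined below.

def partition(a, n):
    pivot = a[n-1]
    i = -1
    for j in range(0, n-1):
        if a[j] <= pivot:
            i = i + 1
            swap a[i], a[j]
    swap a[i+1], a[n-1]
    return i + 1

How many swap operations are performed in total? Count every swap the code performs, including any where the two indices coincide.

6

pivot=4, i=-1
j=0: -4≤4, i=0, swap(0,0) ⇒ [-4, -2, 5, -9, -1, -3, 4]
j=1: -2≤4, i=1, swap(1,1) ⇒ [-4, -2, 5, -9, -1, -3, 4]
j=2: 5>4, skip
j=3: -9≤4, i=2, swap(2,3) ⇒ [-4, -2, -9, 5, -1, -3, 4]
j=4: -1≤4, i=3, swap(3,4) ⇒ [-4, -2, -9, -1, 5, -3, 4]
j=5: -3≤4, i=4, swap(4,5) ⇒ [-4, -2, -9, -1, -3, 5, 4]
swap(5,6) ⇒ [-4, -2, -9, -1, -3, 4, 5]; return 5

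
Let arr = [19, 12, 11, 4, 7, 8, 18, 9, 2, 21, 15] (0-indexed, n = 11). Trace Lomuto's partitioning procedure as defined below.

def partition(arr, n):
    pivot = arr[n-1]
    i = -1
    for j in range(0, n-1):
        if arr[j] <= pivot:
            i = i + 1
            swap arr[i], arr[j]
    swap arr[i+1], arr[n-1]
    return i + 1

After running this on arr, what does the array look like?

pivot = arr[10] = 15; i = -1
j=0: arr[0]=19 > 15 → no swap
j=1: arr[1]=12 ≤ 15 → i=0, swap arr[0],arr[1] → [12, 19, 11, 4, 7, 8, 18, 9, 2, 21, 15]
j=2: arr[2]=11 ≤ 15 → i=1, swap arr[1],arr[2] → [12, 11, 19, 4, 7, 8, 18, 9, 2, 21, 15]
j=3: arr[3]=4 ≤ 15 → i=2, swap arr[2],arr[3] → [12, 11, 4, 19, 7, 8, 18, 9, 2, 21, 15]
j=4: arr[4]=7 ≤ 15 → i=3, swap arr[3],arr[4] → [12, 11, 4, 7, 19, 8, 18, 9, 2, 21, 15]
j=5: arr[5]=8 ≤ 15 → i=4, swap arr[4],arr[5] → [12, 11, 4, 7, 8, 19, 18, 9, 2, 21, 15]
j=6: arr[6]=18 > 15 → no swap
j=7: arr[7]=9 ≤ 15 → i=5, swap arr[5],arr[7] → [12, 11, 4, 7, 8, 9, 18, 19, 2, 21, 15]
j=8: arr[8]=2 ≤ 15 → i=6, swap arr[6],arr[8] → [12, 11, 4, 7, 8, 9, 2, 19, 18, 21, 15]
j=9: arr[9]=21 > 15 → no swap
final swap arr[7],arr[10] → [12, 11, 4, 7, 8, 9, 2, 15, 18, 21, 19]; return 7

[12, 11, 4, 7, 8, 9, 2, 15, 18, 21, 19]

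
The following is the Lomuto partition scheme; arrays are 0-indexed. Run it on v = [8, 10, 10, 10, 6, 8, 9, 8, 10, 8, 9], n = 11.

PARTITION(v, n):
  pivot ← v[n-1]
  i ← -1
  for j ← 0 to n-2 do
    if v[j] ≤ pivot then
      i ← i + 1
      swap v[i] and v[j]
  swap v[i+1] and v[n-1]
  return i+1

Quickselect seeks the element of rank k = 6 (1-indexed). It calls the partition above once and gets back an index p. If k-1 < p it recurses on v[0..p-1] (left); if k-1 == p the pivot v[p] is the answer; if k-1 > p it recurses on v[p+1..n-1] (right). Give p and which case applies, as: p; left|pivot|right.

pivot=9, i=-1
j=0: 8≤9, i=0, swap(0,0) ⇒ [8, 10, 10, 10, 6, 8, 9, 8, 10, 8, 9]
j=1: 10>9, skip
j=2: 10>9, skip
j=3: 10>9, skip
j=4: 6≤9, i=1, swap(1,4) ⇒ [8, 6, 10, 10, 10, 8, 9, 8, 10, 8, 9]
j=5: 8≤9, i=2, swap(2,5) ⇒ [8, 6, 8, 10, 10, 10, 9, 8, 10, 8, 9]
j=6: 9≤9, i=3, swap(3,6) ⇒ [8, 6, 8, 9, 10, 10, 10, 8, 10, 8, 9]
j=7: 8≤9, i=4, swap(4,7) ⇒ [8, 6, 8, 9, 8, 10, 10, 10, 10, 8, 9]
j=8: 10>9, skip
j=9: 8≤9, i=5, swap(5,9) ⇒ [8, 6, 8, 9, 8, 8, 10, 10, 10, 10, 9]
swap(6,10) ⇒ [8, 6, 8, 9, 8, 8, 9, 10, 10, 10, 10]; return 6
p = 6; k-1 = 5 < 6 ⇒ left

6; left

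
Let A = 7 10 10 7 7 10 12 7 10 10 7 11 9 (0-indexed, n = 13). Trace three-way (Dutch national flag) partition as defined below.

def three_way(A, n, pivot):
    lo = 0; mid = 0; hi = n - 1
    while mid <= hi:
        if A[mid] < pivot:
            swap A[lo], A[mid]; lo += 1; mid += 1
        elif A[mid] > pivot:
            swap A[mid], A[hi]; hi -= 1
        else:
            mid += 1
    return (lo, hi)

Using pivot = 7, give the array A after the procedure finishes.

pivot = 7; lo=0, mid=0, hi=12
A[mid]=7=7: mid=1
A[mid]=10>7: swap A[1],A[12]; hi=11 → 7 9 10 7 7 10 12 7 10 10 7 11 10
A[mid]=9>7: swap A[1],A[11]; hi=10 → 7 11 10 7 7 10 12 7 10 10 7 9 10
A[mid]=11>7: swap A[1],A[10]; hi=9 → 7 7 10 7 7 10 12 7 10 10 11 9 10
A[mid]=7=7: mid=2
A[mid]=10>7: swap A[2],A[9]; hi=8 → 7 7 10 7 7 10 12 7 10 10 11 9 10
A[mid]=10>7: swap A[2],A[8]; hi=7 → 7 7 10 7 7 10 12 7 10 10 11 9 10
A[mid]=10>7: swap A[2],A[7]; hi=6 → 7 7 7 7 7 10 12 10 10 10 11 9 10
A[mid]=7=7: mid=3
A[mid]=7=7: mid=4
A[mid]=7=7: mid=5
A[mid]=10>7: swap A[5],A[6]; hi=5 → 7 7 7 7 7 12 10 10 10 10 11 9 10
A[mid]=12>7: swap A[5],A[5]; hi=4 → 7 7 7 7 7 12 10 10 10 10 11 9 10
end: lo=0, hi=4; A = 7 7 7 7 7 12 10 10 10 10 11 9 10

7 7 7 7 7 12 10 10 10 10 11 9 10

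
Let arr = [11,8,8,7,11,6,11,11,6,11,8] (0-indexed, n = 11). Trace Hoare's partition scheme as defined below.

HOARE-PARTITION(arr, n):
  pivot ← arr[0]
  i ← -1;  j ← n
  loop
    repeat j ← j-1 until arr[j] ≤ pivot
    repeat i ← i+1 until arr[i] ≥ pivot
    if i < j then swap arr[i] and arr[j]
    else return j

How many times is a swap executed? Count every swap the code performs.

3

pivot=11
j stops at 10 (8), i stops at 0 (11); swap ⇒ [8,8,8,7,11,6,11,11,6,11,11]
j stops at 9 (11), i stops at 4 (11); swap ⇒ [8,8,8,7,11,6,11,11,6,11,11]
j stops at 8 (6), i stops at 6 (11); swap ⇒ [8,8,8,7,11,6,6,11,11,11,11]
j stops at 7, i stops at 7; i≥j ⇒ return 7. arr=[8,8,8,7,11,6,6,11,11,11,11]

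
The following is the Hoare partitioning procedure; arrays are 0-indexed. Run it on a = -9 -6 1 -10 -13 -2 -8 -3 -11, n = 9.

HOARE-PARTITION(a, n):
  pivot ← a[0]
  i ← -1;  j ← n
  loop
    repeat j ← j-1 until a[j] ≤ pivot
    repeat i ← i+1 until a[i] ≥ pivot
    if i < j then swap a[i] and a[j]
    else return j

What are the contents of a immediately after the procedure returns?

pivot=-9
j stops at 8 (-11), i stops at 0 (-9); swap ⇒ -11 -6 1 -10 -13 -2 -8 -3 -9
j stops at 4 (-13), i stops at 1 (-6); swap ⇒ -11 -13 1 -10 -6 -2 -8 -3 -9
j stops at 3 (-10), i stops at 2 (1); swap ⇒ -11 -13 -10 1 -6 -2 -8 -3 -9
j stops at 2, i stops at 3; i≥j ⇒ return 2. a=-11 -13 -10 1 -6 -2 -8 -3 -9

-11 -13 -10 1 -6 -2 -8 -3 -9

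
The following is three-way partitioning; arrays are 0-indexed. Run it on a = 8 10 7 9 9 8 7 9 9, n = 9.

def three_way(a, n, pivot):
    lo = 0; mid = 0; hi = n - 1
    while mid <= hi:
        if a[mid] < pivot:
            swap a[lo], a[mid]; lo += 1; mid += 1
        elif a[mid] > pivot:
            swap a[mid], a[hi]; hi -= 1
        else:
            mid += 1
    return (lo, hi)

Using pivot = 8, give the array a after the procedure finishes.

pivot = 8; lo=0, mid=0, hi=8
a[mid]=8=8: mid=1
a[mid]=10>8: swap a[1],a[8]; hi=7 → 8 9 7 9 9 8 7 9 10
a[mid]=9>8: swap a[1],a[7]; hi=6 → 8 9 7 9 9 8 7 9 10
a[mid]=9>8: swap a[1],a[6]; hi=5 → 8 7 7 9 9 8 9 9 10
a[mid]=7<8: swap a[0],a[1]; lo=1,mid=2 → 7 8 7 9 9 8 9 9 10
a[mid]=7<8: swap a[1],a[2]; lo=2,mid=3 → 7 7 8 9 9 8 9 9 10
a[mid]=9>8: swap a[3],a[5]; hi=4 → 7 7 8 8 9 9 9 9 10
a[mid]=8=8: mid=4
a[mid]=9>8: swap a[4],a[4]; hi=3 → 7 7 8 8 9 9 9 9 10
end: lo=2, hi=3; a = 7 7 8 8 9 9 9 9 10

7 7 8 8 9 9 9 9 10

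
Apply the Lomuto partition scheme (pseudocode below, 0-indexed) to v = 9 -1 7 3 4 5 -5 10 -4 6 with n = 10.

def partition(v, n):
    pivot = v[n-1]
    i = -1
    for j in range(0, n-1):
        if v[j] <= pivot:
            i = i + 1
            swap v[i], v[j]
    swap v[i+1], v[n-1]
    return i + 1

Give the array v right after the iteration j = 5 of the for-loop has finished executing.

-1 3 4 5 7 9 -5 10 -4 6

pivot = v[9] = 6; i = -1
j=0: v[0]=9 > 6 → no swap
j=1: v[1]=-1 ≤ 6 → i=0, swap v[0],v[1] → -1 9 7 3 4 5 -5 10 -4 6
j=2: v[2]=7 > 6 → no swap
j=3: v[3]=3 ≤ 6 → i=1, swap v[1],v[3] → -1 3 7 9 4 5 -5 10 -4 6
j=4: v[4]=4 ≤ 6 → i=2, swap v[2],v[4] → -1 3 4 9 7 5 -5 10 -4 6
j=5: v[5]=5 ≤ 6 → i=3, swap v[3],v[5] → -1 3 4 5 7 9 -5 10 -4 6
(after j=5) v = -1 3 4 5 7 9 -5 10 -4 6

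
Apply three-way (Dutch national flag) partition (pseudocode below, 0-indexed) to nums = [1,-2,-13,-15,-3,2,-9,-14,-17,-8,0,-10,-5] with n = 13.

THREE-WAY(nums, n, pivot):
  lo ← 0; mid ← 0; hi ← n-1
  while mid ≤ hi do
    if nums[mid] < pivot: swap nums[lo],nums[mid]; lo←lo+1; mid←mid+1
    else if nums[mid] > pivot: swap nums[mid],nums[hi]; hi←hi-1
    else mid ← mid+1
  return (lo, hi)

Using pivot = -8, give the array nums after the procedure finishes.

[-10,-13,-15,-17,-14,-9,-8,2,-3,0,-2,-5,1]

lo=0 mid=0 hi=12
1>-8: swap(0,12), hi=11 ⇒ [-5,-2,-13,-15,-3,2,-9,-14,-17,-8,0,-10,1]
-5>-8: swap(0,11), hi=10 ⇒ [-10,-2,-13,-15,-3,2,-9,-14,-17,-8,0,-5,1]
-10<-8: swap(0,0), lo=1 mid=1 ⇒ [-10,-2,-13,-15,-3,2,-9,-14,-17,-8,0,-5,1]
-2>-8: swap(1,10), hi=9 ⇒ [-10,0,-13,-15,-3,2,-9,-14,-17,-8,-2,-5,1]
0>-8: swap(1,9), hi=8 ⇒ [-10,-8,-13,-15,-3,2,-9,-14,-17,0,-2,-5,1]
-8=-8: mid=2
-13<-8: swap(1,2), lo=2 mid=3 ⇒ [-10,-13,-8,-15,-3,2,-9,-14,-17,0,-2,-5,1]
-15<-8: swap(2,3), lo=3 mid=4 ⇒ [-10,-13,-15,-8,-3,2,-9,-14,-17,0,-2,-5,1]
-3>-8: swap(4,8), hi=7 ⇒ [-10,-13,-15,-8,-17,2,-9,-14,-3,0,-2,-5,1]
-17<-8: swap(3,4), lo=4 mid=5 ⇒ [-10,-13,-15,-17,-8,2,-9,-14,-3,0,-2,-5,1]
2>-8: swap(5,7), hi=6 ⇒ [-10,-13,-15,-17,-8,-14,-9,2,-3,0,-2,-5,1]
-14<-8: swap(4,5), lo=5 mid=6 ⇒ [-10,-13,-15,-17,-14,-8,-9,2,-3,0,-2,-5,1]
-9<-8: swap(5,6), lo=6 mid=7 ⇒ [-10,-13,-15,-17,-14,-9,-8,2,-3,0,-2,-5,1]
done. lo=6 hi=6; nums=[-10,-13,-15,-17,-14,-9,-8,2,-3,0,-2,-5,1]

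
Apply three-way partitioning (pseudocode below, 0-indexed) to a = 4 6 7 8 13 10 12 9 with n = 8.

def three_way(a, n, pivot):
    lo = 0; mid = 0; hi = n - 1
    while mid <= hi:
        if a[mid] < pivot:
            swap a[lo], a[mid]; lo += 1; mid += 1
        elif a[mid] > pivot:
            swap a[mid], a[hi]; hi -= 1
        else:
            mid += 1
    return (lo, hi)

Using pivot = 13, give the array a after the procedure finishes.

pivot = 13; lo=0, mid=0, hi=7
a[mid]=4<13: swap a[0],a[0]; lo=1,mid=1 → 4 6 7 8 13 10 12 9
a[mid]=6<13: swap a[1],a[1]; lo=2,mid=2 → 4 6 7 8 13 10 12 9
a[mid]=7<13: swap a[2],a[2]; lo=3,mid=3 → 4 6 7 8 13 10 12 9
a[mid]=8<13: swap a[3],a[3]; lo=4,mid=4 → 4 6 7 8 13 10 12 9
a[mid]=13=13: mid=5
a[mid]=10<13: swap a[4],a[5]; lo=5,mid=6 → 4 6 7 8 10 13 12 9
a[mid]=12<13: swap a[5],a[6]; lo=6,mid=7 → 4 6 7 8 10 12 13 9
a[mid]=9<13: swap a[6],a[7]; lo=7,mid=8 → 4 6 7 8 10 12 9 13
end: lo=7, hi=7; a = 4 6 7 8 10 12 9 13

4 6 7 8 10 12 9 13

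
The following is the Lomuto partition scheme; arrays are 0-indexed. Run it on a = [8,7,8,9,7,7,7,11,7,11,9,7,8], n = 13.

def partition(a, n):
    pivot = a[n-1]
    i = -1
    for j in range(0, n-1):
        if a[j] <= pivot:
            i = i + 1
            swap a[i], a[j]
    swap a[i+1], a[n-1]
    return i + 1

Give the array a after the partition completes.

[8,7,8,7,7,7,7,7,8,11,9,11,9]

pivot=8, i=-1
j=0: 8≤8, i=0, swap(0,0) ⇒ [8,7,8,9,7,7,7,11,7,11,9,7,8]
j=1: 7≤8, i=1, swap(1,1) ⇒ [8,7,8,9,7,7,7,11,7,11,9,7,8]
j=2: 8≤8, i=2, swap(2,2) ⇒ [8,7,8,9,7,7,7,11,7,11,9,7,8]
j=3: 9>8, skip
j=4: 7≤8, i=3, swap(3,4) ⇒ [8,7,8,7,9,7,7,11,7,11,9,7,8]
j=5: 7≤8, i=4, swap(4,5) ⇒ [8,7,8,7,7,9,7,11,7,11,9,7,8]
j=6: 7≤8, i=5, swap(5,6) ⇒ [8,7,8,7,7,7,9,11,7,11,9,7,8]
j=7: 11>8, skip
j=8: 7≤8, i=6, swap(6,8) ⇒ [8,7,8,7,7,7,7,11,9,11,9,7,8]
j=9: 11>8, skip
j=10: 9>8, skip
j=11: 7≤8, i=7, swap(7,11) ⇒ [8,7,8,7,7,7,7,7,9,11,9,11,8]
swap(8,12) ⇒ [8,7,8,7,7,7,7,7,8,11,9,11,9]; return 8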